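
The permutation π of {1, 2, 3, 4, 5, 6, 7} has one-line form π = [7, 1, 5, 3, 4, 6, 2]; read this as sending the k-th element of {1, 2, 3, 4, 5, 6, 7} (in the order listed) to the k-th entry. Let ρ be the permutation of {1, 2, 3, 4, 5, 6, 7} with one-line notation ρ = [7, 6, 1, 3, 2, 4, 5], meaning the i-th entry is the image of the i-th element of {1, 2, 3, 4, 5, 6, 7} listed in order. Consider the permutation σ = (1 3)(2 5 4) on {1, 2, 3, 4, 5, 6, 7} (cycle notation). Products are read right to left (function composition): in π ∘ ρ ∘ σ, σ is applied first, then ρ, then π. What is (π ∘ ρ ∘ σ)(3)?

Apply the permutations in order: σ(3) = 1, then ρ(1) = 7, then π(7) = 2. So (π ∘ ρ ∘ σ)(3) = 2.

2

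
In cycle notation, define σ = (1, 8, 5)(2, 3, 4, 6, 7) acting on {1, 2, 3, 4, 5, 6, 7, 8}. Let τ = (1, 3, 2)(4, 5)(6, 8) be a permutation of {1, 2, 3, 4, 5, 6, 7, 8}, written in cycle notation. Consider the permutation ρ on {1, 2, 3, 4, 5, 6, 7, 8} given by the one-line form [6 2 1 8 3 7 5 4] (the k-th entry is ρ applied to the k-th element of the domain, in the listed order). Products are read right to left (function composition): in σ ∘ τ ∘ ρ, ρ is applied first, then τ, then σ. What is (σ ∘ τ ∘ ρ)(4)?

7

Chase 4: ρ(4) = 8; τ(8) = 6; σ(6) = 7. Hence (σ ∘ τ ∘ ρ)(4) = 7.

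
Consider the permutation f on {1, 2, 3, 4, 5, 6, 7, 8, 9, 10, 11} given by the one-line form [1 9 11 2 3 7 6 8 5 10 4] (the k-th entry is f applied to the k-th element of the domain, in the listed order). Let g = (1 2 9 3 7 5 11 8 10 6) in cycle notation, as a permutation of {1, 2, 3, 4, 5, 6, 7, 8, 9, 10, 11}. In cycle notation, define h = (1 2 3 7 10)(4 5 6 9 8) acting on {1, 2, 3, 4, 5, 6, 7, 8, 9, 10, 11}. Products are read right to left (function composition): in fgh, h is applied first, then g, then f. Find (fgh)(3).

3

Chase 3: h(3) = 7; g(7) = 5; f(5) = 3. Hence (fgh)(3) = 3.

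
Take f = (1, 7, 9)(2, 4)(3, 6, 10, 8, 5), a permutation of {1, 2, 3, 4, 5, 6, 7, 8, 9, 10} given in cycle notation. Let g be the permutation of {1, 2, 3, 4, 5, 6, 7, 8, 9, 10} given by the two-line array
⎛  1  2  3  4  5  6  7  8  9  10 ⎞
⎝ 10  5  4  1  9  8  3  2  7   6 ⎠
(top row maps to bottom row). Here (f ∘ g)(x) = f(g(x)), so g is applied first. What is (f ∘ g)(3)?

(f ∘ g)(3) = f(g(3)). g(3) = 4, then f(4) = 2. So (f ∘ g)(3) = 2.

2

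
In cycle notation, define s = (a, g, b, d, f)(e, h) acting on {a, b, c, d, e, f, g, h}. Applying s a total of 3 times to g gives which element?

g lies in the 5-cycle (a, g, b, d, f).
Stepping 3 places around the cycle: g → b → d → f.

f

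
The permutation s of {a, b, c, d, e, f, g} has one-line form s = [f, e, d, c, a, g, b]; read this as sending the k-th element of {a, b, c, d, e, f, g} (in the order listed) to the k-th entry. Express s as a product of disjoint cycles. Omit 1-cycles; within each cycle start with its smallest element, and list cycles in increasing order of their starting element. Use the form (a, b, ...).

Iterating s from a gives a → f → g → b → e → a; that is the 5-cycle (a, f, g, b, e).
Repeating from the next unused element and collecting all non-trivial cycles gives (a, f, g, b, e)(c, d).

(a, f, g, b, e)(c, d)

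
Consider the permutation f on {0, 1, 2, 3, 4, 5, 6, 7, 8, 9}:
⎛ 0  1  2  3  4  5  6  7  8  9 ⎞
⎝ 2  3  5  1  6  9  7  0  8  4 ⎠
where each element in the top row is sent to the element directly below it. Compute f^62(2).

Tracing 2 → 5 → … returns to 2 after 7 steps, so 2 lies in a 7-cycle (0 2 5 9 4 6 7).
Since the cycle has length 7, f^62 acts on it the same as f^6 (62 mod 7 = 6).
Stepping 6 places around the cycle: 2 → 5 → 9 → 4 → 6 → 7 → 0.

0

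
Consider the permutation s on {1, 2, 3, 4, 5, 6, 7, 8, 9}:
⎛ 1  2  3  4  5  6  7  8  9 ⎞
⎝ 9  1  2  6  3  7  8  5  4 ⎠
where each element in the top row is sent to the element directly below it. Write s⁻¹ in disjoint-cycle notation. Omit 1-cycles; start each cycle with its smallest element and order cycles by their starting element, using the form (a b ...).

The cycle decomposition of s is (1 9 4 6 7 8 5 3 2).
Reversing each cycle (and rotating so the smallest element leads) gives s⁻¹ = (1 2 3 5 8 7 6 4 9).

(1 2 3 5 8 7 6 4 9)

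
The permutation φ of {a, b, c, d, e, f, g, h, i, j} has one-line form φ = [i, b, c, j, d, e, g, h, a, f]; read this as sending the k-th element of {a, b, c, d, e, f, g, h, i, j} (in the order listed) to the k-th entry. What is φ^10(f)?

d

Tracing f → e → … returns to f after 4 steps, so f lies in a 4-cycle (d j f e).
Since the cycle has length 4, φ^10 acts on it the same as φ^2 (10 mod 4 = 2).
Advancing 2 steps from f: f → e → d.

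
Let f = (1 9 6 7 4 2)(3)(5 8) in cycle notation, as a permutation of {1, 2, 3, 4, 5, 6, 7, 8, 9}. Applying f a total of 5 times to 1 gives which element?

1 lies in the 6-cycle (1 9 6 7 4 2).
Advancing 5 steps from 1: 1 → 9 → 6 → 7 → 4 → 2.

2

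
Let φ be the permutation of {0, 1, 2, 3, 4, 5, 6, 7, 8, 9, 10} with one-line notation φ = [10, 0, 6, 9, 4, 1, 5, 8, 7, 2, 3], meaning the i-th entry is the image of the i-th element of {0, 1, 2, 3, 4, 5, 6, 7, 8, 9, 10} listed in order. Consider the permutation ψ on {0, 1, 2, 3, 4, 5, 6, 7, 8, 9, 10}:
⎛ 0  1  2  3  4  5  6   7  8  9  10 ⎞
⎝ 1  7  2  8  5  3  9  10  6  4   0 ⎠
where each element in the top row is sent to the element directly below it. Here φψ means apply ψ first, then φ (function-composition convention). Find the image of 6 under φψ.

ψ(6) = 9, then φ(9) = 2; composing gives (φψ)(6) = 2.

2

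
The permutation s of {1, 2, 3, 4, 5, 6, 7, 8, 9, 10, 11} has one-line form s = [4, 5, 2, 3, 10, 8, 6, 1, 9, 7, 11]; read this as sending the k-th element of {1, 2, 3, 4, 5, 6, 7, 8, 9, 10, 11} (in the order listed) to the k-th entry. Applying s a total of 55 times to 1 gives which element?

Tracing 1 → 4 → … returns to 1 after 9 steps, so 1 lies in a 9-cycle (1 4 3 2 5 10 7 6 8).
Powers repeat with period 9 on this cycle, and 55 mod 9 = 1, so s^55(1) = s^1(1).
Advancing 1 step from 1: 1 → 4.

4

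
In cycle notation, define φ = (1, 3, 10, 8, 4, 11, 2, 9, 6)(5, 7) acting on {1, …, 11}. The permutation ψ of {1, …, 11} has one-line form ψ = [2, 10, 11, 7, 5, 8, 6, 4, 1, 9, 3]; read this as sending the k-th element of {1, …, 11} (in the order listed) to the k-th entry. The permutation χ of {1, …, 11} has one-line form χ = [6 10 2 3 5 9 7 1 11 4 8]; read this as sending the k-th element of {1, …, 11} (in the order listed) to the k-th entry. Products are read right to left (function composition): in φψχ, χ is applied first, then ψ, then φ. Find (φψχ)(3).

8

Apply the permutations in order: χ(3) = 2, then ψ(2) = 10, then φ(10) = 8. So (φψχ)(3) = 8.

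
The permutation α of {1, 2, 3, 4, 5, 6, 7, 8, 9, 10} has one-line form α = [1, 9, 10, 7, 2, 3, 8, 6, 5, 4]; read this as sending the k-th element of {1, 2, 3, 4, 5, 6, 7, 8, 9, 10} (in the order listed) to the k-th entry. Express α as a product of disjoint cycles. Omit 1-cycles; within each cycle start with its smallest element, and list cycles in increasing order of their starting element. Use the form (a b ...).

(2 9 5)(3 10 4 7 8 6)

Start at 2 and follow images: 2 → 9 → 5 → 2, giving the cycle (2 9 5).
Repeating from the next unused element and collecting all non-trivial cycles gives (2 9 5)(3 10 4 7 8 6).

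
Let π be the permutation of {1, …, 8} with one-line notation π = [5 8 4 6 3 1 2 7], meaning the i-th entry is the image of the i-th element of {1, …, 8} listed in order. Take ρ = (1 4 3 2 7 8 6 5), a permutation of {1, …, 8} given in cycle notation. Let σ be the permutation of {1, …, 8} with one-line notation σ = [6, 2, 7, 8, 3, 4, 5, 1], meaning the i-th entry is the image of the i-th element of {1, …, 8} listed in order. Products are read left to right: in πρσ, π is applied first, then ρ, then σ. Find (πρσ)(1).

6

Chase 1: π(1) = 5; ρ(5) = 1; σ(1) = 6. Hence (πρσ)(1) = 6.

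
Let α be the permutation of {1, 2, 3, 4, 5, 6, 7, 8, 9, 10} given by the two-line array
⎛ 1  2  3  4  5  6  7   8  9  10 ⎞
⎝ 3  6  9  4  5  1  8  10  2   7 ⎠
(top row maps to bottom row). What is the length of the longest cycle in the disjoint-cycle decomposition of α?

Decomposing into disjoint cycles gives (1, 3, 9, 2, 6)(7, 8, 10); the longest has length 5.

5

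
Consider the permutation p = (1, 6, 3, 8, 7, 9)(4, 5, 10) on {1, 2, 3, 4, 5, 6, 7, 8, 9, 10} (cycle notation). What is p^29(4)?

10

4 lies in the 3-cycle (4, 5, 10).
Since the cycle has length 3, p^29 acts on it the same as p^2 (29 mod 3 = 2).
Advancing 2 steps from 4: 4 → 5 → 10.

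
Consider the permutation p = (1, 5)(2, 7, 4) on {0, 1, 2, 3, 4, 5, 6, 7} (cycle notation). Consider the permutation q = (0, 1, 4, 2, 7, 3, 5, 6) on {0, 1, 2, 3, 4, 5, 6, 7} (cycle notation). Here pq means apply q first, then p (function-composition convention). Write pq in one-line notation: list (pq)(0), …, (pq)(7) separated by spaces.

5 2 4 1 7 6 0 3

Chase each element through q then p: 0 → 1 → 5; 1 → 4 → 2; 2 → 7 → 4; 3 → 5 → 1; 4 → 2 → 7; 5 → 6 → 6; 6 → 0 → 0; 7 → 3 → 3.
Collecting the images, pq = [5 2 4 1 7 6 0 3].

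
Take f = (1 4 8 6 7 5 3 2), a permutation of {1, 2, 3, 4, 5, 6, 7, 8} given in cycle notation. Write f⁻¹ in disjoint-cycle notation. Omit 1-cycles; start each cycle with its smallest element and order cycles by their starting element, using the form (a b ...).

(1 2 3 5 7 6 8 4)

The inverse reverses each cycle.
Reversing each cycle of f and rotating so the smallest element leads gives (1 2 3 5 7 6 8 4).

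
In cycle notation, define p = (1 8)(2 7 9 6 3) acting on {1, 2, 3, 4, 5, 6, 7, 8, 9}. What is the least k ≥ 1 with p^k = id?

The disjoint cycles have lengths 5, 2, 1, 1.
Since disjoint cycles commute, ord(p) = lcm(5, 2) = 10.

10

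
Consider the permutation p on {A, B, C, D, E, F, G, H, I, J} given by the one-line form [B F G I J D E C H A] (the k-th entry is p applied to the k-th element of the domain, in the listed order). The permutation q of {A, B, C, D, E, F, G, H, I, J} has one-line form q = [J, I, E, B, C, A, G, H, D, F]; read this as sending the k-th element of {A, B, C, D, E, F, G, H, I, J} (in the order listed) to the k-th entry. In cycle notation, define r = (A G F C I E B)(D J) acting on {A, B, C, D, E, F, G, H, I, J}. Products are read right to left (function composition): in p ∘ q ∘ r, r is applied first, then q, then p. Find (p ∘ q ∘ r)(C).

I

(p ∘ q ∘ r)(C) = p(q(r(C))). r(C) = I, then q(I) = D, then p(D) = I, so the result is I.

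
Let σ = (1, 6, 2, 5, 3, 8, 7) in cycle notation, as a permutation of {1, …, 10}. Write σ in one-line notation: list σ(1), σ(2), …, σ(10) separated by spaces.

Each element maps to the next entry in its cycle (wrapping to the front): 1↦6, 2↦5, 3↦8, 4↦4, 5↦3, 6↦2, 7↦1, 8↦7, 9↦9, 10↦10.
So the one-line form is 6 5 8 4 3 2 1 7 9 10.

6 5 8 4 3 2 1 7 9 10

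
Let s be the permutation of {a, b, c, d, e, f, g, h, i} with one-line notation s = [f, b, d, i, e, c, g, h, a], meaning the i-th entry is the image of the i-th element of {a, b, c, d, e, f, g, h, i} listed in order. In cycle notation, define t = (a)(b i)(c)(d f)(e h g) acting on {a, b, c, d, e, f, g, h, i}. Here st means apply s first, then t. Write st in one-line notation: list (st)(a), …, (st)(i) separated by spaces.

(st)(x) = t(s(x)). Computing each image: t(s(a)) = t(f) = d, t(s(b)) = t(b) = i, t(s(c)) = t(d) = f, t(s(d)) = t(i) = b, t(s(e)) = t(e) = h, t(s(f)) = t(c) = c, t(s(g)) = t(g) = e, t(s(h)) = t(h) = g, t(s(i)) = t(a) = a.
Hence st = [d i f b h c e g a].

d i f b h c e g a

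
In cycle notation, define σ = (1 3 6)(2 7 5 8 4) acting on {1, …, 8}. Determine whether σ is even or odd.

The cycle lengths are 5, 3.
A cycle is odd iff its length is even; σ has 0 even-length cycles, so sgn(σ) = (−1)^0 and σ is even.

even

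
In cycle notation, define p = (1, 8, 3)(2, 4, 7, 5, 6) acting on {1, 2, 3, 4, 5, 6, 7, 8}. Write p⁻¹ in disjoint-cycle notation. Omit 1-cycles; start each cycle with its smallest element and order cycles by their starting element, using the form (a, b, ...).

(1, 3, 8)(2, 6, 5, 7, 4)

Inverting a permutation written in cycle notation just reverses the order within every cycle.
Reversing each cycle of p and rotating so the smallest element leads gives (1, 3, 8)(2, 6, 5, 7, 4).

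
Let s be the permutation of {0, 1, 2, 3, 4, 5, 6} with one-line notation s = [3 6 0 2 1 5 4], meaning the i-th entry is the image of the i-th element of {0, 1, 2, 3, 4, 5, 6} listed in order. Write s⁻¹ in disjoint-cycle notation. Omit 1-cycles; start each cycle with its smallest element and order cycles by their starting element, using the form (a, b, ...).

(0, 2, 3)(1, 4, 6)

First write s in disjoint cycles: (0, 3, 2)(1, 6, 4).
The inverse reverses every cycle; in canonical form, s⁻¹ = (0, 2, 3)(1, 4, 6).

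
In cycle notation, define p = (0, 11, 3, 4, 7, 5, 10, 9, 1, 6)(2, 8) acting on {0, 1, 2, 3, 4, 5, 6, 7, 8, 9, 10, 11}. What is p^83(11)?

11 lies in the 10-cycle (0, 11, 3, 4, 7, 5, 10, 9, 1, 6).
Powers repeat with period 10 on this cycle, and 83 mod 10 = 3, so p^83(11) = p^3(11).
Advancing 3 steps from 11: 11 → 3 → 4 → 7.

7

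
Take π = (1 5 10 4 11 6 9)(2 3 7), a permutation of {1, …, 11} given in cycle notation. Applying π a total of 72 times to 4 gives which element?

4 lies in the 7-cycle (1 5 10 4 11 6 9).
Powers repeat with period 7 on this cycle, and 72 mod 7 = 2, so π^72(4) = π^2(4).
Stepping 2 places around the cycle: 4 → 11 → 6.

6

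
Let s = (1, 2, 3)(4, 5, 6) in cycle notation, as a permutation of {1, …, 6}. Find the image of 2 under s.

3

2 appears in (1, 2, 3); the next entry (wrapping around) is 3.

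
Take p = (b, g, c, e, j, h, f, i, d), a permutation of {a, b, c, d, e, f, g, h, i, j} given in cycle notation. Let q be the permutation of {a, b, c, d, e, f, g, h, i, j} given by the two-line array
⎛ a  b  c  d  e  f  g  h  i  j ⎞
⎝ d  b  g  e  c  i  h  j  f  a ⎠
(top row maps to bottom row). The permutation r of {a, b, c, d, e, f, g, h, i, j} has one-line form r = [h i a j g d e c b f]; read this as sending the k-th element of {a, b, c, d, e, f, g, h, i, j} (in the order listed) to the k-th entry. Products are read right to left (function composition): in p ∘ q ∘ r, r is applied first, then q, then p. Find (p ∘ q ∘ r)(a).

Chase a: r(a) = h; q(h) = j; p(j) = h. Hence (p ∘ q ∘ r)(a) = h.

h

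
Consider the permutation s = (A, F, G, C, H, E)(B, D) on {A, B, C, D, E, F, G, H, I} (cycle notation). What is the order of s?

6

The disjoint cycles have lengths 6, 2, 1.
Since disjoint cycles commute, ord(s) = lcm(6, 2) = 6.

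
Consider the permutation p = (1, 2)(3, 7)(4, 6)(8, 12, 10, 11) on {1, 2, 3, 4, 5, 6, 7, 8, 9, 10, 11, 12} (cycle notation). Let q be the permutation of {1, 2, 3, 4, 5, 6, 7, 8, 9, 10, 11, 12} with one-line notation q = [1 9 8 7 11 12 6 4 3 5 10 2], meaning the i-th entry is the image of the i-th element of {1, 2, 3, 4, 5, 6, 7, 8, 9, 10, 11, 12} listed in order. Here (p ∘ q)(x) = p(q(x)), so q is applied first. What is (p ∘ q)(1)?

2

(p ∘ q)(1) = p(q(1)). q(1) = 1, then p(1) = 2. So (p ∘ q)(1) = 2.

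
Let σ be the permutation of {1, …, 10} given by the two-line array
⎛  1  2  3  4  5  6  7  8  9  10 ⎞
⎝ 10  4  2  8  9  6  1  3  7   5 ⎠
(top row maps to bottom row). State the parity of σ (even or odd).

In disjoint-cycle form the cycle lengths are 5, 4, 1.
A cycle of length ℓ contributes ℓ−1 transpositions, so σ is a product of 4 + 3 = 7 transpositions — odd.

odd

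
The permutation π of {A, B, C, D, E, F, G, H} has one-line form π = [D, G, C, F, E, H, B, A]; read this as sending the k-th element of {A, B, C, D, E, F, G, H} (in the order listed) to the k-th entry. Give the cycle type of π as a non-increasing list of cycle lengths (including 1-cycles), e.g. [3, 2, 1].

[4, 2, 1, 1]

The disjoint cycles are (A D F H)(B G)(C)(E), with lengths 4, 2, 1, 1 in non-increasing order.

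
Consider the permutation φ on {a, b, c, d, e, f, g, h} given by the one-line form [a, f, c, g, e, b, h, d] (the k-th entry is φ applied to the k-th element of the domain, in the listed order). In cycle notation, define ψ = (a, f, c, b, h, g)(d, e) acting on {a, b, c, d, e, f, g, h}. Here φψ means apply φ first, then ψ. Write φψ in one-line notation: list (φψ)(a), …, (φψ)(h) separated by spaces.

Chase each element through φ then ψ: a → a → f; b → f → c; c → c → b; d → g → a; e → e → d; f → b → h; g → h → g; h → d → e.
So φψ in one-line form is f c b a d h g e.

f c b a d h g e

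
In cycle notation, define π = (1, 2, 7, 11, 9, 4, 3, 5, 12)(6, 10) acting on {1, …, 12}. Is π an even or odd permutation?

odd

The cycle lengths are 9, 2, 1.
A cycle of length ℓ contributes ℓ−1 transpositions, so π is a product of 8 + 1 = 9 transpositions — odd.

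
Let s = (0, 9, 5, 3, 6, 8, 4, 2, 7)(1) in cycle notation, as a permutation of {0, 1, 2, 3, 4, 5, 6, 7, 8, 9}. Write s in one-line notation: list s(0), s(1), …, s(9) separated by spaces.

9 1 7 6 2 3 8 0 4 5

Image by image: 0→9, 1→1, 2→7, 3→6, 4→2, 5→3, 6→8, 7→0, 8→4, 9→5.
Listing these in domain order gives 9 1 7 6 2 3 8 0 4 5.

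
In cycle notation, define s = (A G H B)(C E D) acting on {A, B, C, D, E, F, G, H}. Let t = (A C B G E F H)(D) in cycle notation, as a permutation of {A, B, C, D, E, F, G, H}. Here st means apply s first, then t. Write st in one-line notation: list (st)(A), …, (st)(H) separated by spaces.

(st)(x) = t(s(x)). Computing each image: t(s(A)) = t(G) = E, t(s(B)) = t(A) = C, t(s(C)) = t(E) = F, t(s(D)) = t(C) = B, t(s(E)) = t(D) = D, t(s(F)) = t(F) = H, t(s(G)) = t(H) = A, t(s(H)) = t(B) = G.
Hence st = [E C F B D H A G].

E C F B D H A G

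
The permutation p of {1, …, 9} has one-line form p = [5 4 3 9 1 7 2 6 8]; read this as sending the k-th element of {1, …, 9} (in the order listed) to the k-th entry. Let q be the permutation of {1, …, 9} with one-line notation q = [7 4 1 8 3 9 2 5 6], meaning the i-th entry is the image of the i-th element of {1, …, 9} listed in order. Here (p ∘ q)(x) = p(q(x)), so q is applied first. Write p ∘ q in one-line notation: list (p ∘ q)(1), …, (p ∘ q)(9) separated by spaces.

For each element, apply q then p: 1 → 7 → 2; 2 → 4 → 9; 3 → 1 → 5; 4 → 8 → 6; 5 → 3 → 3; 6 → 9 → 8; 7 → 2 → 4; 8 → 5 → 1; 9 → 6 → 7.
Collecting the images, p ∘ q = [2 9 5 6 3 8 4 1 7].

2 9 5 6 3 8 4 1 7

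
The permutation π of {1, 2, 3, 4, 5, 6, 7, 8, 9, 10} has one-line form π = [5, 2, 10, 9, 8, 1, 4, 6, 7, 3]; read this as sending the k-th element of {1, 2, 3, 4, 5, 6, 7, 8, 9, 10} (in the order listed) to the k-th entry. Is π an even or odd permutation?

In disjoint-cycle form the cycle lengths are 4, 3, 2, 1.
A cycle of length ℓ contributes ℓ−1 transpositions, so π is a product of 3 + 2 + 1 = 6 transpositions — even.

even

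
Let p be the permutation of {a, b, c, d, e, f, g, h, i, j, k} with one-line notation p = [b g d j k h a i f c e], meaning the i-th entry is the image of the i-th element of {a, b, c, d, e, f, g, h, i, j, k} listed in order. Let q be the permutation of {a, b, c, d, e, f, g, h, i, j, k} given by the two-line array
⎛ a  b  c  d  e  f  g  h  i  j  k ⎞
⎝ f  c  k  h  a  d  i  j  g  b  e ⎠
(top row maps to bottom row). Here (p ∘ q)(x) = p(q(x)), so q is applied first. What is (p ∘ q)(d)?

i

q(d) = h, then p(h) = i; composing gives (p ∘ q)(d) = i.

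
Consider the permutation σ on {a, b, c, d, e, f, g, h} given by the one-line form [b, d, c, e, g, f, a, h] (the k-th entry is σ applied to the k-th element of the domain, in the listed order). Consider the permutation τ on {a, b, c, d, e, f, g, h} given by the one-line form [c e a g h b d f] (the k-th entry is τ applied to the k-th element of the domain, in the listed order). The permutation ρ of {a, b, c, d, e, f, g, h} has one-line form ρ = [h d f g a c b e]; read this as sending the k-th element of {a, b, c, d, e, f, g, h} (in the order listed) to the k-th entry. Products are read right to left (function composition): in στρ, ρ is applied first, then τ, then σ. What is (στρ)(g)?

g

Chase g: ρ(g) = b; τ(b) = e; σ(e) = g. Hence (στρ)(g) = g.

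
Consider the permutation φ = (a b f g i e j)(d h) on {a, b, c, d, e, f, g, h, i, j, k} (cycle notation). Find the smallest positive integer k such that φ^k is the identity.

The cycle type of φ is (7, 2, 1, 1).
The order is lcm(7, 2) = 14.

14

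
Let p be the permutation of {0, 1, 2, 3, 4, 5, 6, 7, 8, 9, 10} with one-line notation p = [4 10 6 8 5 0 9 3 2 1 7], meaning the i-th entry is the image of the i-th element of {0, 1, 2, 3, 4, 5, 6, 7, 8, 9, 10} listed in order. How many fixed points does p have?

No element satisfies p(x) = x, so there are 0 fixed points.

0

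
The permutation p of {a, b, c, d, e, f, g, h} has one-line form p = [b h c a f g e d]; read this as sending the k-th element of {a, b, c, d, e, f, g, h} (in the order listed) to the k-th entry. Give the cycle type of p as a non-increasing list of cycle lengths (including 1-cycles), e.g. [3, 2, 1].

[4, 3, 1]

The disjoint cycles are (a, b, h, d)(c)(e, f, g), with lengths 4, 3, 1 in non-increasing order.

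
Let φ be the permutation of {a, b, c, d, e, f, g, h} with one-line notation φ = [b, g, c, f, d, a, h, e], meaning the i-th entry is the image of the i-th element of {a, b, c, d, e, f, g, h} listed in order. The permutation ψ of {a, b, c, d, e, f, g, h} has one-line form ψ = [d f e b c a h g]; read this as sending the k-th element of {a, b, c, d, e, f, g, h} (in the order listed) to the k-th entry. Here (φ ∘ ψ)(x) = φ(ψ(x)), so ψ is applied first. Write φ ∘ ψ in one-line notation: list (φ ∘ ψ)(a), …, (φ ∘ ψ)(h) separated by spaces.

f a d g c b e h

Chase each element through ψ then φ: a → d → f; b → f → a; c → e → d; d → b → g; e → c → c; f → a → b; g → h → e; h → g → h.
So φ ∘ ψ in one-line form is f a d g c b e h.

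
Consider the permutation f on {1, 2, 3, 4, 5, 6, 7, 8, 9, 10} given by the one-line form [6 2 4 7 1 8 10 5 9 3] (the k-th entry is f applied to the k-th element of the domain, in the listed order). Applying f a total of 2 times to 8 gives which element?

1

Tracing 8 → 5 → … returns to 8 after 4 steps, so 8 lies in a 4-cycle (1, 6, 8, 5).
Stepping 2 places around the cycle: 8 → 5 → 1.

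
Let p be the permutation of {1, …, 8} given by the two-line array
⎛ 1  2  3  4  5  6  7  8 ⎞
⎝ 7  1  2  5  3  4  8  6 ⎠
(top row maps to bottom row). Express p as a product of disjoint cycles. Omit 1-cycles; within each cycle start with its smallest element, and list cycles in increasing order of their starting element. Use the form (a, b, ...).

(1, 7, 8, 6, 4, 5, 3, 2)

Start at 1 and follow images: 1 → 7 → 8 → 6 → 4 → 5 → 3 → 2 → 1, giving the cycle (1, 7, 8, 6, 4, 5, 3, 2).
Repeating from the next unused element and collecting all non-trivial cycles gives (1, 7, 8, 6, 4, 5, 3, 2).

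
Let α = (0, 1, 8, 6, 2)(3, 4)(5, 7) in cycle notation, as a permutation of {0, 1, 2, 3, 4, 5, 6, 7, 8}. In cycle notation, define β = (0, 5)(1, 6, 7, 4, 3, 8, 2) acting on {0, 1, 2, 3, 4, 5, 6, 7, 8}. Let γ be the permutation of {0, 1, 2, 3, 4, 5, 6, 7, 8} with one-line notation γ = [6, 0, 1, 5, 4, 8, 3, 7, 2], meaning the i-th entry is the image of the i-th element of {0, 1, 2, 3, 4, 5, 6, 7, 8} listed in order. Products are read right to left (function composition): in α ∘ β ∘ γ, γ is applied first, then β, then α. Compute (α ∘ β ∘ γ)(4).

Chase 4: γ(4) = 4; β(4) = 3; α(3) = 4. Hence (α ∘ β ∘ γ)(4) = 4.

4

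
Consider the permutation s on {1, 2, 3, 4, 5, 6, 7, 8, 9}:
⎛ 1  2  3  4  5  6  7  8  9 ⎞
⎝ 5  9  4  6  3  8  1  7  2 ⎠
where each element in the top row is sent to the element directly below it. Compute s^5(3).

Tracing 3 → 4 → … returns to 3 after 7 steps, so 3 lies in a 7-cycle (1, 5, 3, 4, 6, 8, 7).
Stepping 5 places around the cycle: 3 → 4 → 6 → 8 → 7 → 1.

1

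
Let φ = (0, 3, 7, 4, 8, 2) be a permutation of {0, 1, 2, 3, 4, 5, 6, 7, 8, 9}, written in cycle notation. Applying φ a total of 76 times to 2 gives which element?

4

2 lies in the 6-cycle (0, 3, 7, 4, 8, 2).
Powers repeat with period 6 on this cycle, and 76 mod 6 = 4, so φ^76(2) = φ^4(2).
Advancing 4 steps from 2: 2 → 0 → 3 → 7 → 4.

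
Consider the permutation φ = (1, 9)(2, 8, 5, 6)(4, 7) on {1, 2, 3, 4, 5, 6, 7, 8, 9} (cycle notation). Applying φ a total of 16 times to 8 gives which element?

8

8 lies in the 4-cycle (2, 8, 5, 6).
Since the cycle has length 4, φ^16 acts on it the same as φ^0 (16 mod 4 = 0).
So φ^16(8) = 8.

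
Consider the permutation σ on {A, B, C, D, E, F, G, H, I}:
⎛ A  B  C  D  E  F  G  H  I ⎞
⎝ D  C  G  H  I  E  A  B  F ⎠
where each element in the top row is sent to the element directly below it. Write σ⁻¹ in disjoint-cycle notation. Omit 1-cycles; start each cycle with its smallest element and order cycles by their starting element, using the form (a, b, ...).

(A, G, C, B, H, D)(E, F, I)

First write σ in disjoint cycles: (A, D, H, B, C, G)(E, I, F).
The inverse reverses every cycle; in canonical form, σ⁻¹ = (A, G, C, B, H, D)(E, F, I).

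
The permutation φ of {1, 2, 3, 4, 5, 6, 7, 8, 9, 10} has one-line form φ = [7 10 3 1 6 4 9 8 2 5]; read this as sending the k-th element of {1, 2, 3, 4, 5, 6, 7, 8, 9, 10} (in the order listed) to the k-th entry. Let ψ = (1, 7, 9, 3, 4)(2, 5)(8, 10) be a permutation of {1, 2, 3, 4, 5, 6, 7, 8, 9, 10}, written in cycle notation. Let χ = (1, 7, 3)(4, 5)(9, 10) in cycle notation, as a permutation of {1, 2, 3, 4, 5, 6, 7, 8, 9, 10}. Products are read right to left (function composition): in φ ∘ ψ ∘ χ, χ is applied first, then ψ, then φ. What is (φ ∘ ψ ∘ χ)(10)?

Chase 10: χ(10) = 9; ψ(9) = 3; φ(3) = 3. Hence (φ ∘ ψ ∘ χ)(10) = 3.

3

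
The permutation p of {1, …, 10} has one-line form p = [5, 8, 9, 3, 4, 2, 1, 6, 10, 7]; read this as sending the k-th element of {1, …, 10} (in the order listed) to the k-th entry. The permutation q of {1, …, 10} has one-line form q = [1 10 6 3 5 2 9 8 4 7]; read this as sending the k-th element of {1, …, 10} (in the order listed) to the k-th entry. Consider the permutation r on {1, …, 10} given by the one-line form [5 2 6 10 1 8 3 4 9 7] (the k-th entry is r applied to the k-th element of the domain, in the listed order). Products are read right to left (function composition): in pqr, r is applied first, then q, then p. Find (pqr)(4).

1

(pqr)(4) = p(q(r(4))). r(4) = 10, then q(10) = 7, then p(7) = 1, so the result is 1.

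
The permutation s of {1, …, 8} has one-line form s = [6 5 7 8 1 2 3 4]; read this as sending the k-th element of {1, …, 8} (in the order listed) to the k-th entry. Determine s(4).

8

4 is element number 4 of the domain, and entry number 4 of the one-line form is 8, so s(4) = 8.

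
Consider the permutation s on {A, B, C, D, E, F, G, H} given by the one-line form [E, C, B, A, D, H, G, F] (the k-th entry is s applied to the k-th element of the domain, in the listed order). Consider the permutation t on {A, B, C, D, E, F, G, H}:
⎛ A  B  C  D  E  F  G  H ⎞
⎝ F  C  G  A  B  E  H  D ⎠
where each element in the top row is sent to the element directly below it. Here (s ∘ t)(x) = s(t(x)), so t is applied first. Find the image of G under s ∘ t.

F

t(G) = H, then s(H) = F; composing gives (s ∘ t)(G) = F.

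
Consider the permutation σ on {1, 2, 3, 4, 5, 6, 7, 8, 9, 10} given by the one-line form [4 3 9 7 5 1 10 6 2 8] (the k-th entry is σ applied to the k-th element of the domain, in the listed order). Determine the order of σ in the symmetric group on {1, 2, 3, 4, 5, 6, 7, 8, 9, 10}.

6

Decomposing into disjoint cycles gives cycle lengths 6, 3, 1.
The order of σ is the least common multiple of its cycle lengths: lcm(6, 3) = 6.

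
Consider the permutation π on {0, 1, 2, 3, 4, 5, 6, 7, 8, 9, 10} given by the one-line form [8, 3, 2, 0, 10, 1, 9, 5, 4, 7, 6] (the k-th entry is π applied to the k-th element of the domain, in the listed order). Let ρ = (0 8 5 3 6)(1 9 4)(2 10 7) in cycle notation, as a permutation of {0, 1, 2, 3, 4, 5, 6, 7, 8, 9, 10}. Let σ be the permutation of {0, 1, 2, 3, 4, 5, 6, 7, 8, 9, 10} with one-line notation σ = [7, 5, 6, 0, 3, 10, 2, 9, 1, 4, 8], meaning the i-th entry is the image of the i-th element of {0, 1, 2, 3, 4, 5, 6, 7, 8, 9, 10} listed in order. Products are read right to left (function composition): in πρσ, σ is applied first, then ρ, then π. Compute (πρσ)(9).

3

Apply the permutations in order: σ(9) = 4, then ρ(4) = 1, then π(1) = 3. So (πρσ)(9) = 3.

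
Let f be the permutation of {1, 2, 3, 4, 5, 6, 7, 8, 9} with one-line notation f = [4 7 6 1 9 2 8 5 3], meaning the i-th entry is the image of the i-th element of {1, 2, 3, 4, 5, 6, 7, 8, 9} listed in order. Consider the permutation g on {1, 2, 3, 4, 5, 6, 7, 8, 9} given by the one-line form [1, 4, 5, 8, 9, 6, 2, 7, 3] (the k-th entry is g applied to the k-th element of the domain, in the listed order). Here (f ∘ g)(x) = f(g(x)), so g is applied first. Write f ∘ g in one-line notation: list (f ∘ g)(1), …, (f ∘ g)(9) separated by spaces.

4 1 9 5 3 2 7 8 6

Chase each element through g then f: 1 → 1 → 4; 2 → 4 → 1; 3 → 5 → 9; 4 → 8 → 5; 5 → 9 → 3; 6 → 6 → 2; 7 → 2 → 7; 8 → 7 → 8; 9 → 3 → 6.
Collecting the images, f ∘ g = [4 1 9 5 3 2 7 8 6].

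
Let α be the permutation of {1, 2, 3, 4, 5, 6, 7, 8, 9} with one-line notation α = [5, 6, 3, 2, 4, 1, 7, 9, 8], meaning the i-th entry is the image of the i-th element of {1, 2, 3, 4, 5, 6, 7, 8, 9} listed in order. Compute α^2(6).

5

Tracing 6 → 1 → … returns to 6 after 5 steps, so 6 lies in a 5-cycle (1 5 4 2 6).
Advancing 2 steps from 6: 6 → 1 → 5.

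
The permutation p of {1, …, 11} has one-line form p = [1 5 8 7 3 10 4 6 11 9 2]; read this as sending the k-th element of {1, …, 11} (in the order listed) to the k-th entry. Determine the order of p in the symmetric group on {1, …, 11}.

8

Decomposing into disjoint cycles gives cycle lengths 8, 2, 1.
The order of p is the least common multiple of its cycle lengths: lcm(8, 2) = 8.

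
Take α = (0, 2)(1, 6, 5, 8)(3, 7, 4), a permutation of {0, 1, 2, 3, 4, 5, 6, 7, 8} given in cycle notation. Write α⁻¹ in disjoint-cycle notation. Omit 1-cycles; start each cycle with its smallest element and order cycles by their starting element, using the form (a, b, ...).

Inverting a permutation written in cycle notation just reverses the order within every cycle.
Reversing each cycle of α and rotating so the smallest element leads gives (0, 2)(1, 8, 5, 6)(3, 4, 7).

(0, 2)(1, 8, 5, 6)(3, 4, 7)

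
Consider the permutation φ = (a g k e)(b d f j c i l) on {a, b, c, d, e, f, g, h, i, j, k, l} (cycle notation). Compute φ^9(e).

e lies in the 4-cycle (a g k e).
On a 4-cycle, φ^4 is the identity, so φ^9 = φ^1 there (9 ≡ 1 mod 4).
Stepping 1 place around the cycle: e → a.

a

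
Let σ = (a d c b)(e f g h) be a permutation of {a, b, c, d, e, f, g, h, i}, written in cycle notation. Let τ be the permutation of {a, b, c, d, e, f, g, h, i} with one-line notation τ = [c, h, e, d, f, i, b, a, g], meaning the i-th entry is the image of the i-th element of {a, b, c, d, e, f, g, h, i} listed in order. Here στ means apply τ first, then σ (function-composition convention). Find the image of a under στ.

τ(a) = c, then σ(c) = b; composing gives (στ)(a) = b.

b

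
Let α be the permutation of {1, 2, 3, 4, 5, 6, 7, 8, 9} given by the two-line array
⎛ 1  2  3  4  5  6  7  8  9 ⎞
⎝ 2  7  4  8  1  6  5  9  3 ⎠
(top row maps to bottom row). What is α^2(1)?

7

Tracing 1 → 2 → … returns to 1 after 4 steps, so 1 lies in a 4-cycle (1 2 7 5).
Advancing 2 steps from 1: 1 → 2 → 7.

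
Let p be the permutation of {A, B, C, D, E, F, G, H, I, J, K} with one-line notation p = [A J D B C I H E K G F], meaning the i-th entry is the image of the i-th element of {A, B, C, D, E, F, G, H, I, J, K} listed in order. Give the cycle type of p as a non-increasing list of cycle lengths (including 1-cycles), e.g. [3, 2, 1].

[7, 3, 1]

The disjoint cycles are (A)(B J G H E C D)(F I K), with lengths 7, 3, 1 in non-increasing order.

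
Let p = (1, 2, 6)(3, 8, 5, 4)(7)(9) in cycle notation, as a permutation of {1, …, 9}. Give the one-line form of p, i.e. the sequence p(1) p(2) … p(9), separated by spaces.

2 6 8 3 4 1 7 5 9

Image by image: 1↦2, 2↦6, 3↦8, 4↦3, 5↦4, 6↦1, 7↦7, 8↦5, 9↦9.
So the one-line form is 2 6 8 3 4 1 7 5 9.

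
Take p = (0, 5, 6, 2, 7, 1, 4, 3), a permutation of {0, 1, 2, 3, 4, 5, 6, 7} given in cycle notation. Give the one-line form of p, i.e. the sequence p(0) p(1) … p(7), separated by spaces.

5 4 7 0 3 6 2 1

Image by image: 0↦5, 1↦4, 2↦7, 3↦0, 4↦3, 5↦6, 6↦2, 7↦1.
So the one-line form is 5 4 7 0 3 6 2 1.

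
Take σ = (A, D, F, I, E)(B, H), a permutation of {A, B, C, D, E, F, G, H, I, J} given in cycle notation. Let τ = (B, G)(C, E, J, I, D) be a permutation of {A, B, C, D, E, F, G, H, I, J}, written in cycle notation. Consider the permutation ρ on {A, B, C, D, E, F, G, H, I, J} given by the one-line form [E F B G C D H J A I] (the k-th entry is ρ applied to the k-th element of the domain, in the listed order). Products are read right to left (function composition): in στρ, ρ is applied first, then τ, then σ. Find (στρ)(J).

F

Apply the permutations in order: ρ(J) = I, then τ(I) = D, then σ(D) = F. So (στρ)(J) = F.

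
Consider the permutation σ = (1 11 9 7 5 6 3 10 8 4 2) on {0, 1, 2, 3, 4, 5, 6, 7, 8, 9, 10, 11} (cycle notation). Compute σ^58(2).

2 lies in the 11-cycle (1 11 9 7 5 6 3 10 8 4 2).
Powers repeat with period 11 on this cycle, and 58 mod 11 = 3, so σ^58(2) = σ^3(2).
Stepping 3 places around the cycle: 2 → 1 → 11 → 9.

9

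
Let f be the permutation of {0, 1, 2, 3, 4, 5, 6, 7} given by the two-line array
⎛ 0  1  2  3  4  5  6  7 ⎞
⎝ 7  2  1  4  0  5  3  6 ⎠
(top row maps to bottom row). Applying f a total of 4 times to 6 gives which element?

7

Tracing 6 → 3 → … returns to 6 after 5 steps, so 6 lies in a 5-cycle (0, 7, 6, 3, 4).
Stepping 4 places around the cycle: 6 → 3 → 4 → 0 → 7.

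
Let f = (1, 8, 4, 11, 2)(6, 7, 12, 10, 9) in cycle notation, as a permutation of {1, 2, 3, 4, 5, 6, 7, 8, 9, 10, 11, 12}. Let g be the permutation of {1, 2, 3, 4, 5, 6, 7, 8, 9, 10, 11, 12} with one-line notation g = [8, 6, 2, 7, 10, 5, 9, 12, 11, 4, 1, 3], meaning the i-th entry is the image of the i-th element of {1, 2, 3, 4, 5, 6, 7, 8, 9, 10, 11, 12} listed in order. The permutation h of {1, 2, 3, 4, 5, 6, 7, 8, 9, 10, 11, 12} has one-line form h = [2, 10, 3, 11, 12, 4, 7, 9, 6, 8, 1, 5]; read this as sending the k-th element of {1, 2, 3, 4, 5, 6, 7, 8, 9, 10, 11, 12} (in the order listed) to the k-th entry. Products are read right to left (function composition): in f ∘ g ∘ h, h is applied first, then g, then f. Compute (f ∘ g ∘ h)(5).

3

(f ∘ g ∘ h)(5) = f(g(h(5))). h(5) = 12, then g(12) = 3, then f(3) = 3, so the result is 3.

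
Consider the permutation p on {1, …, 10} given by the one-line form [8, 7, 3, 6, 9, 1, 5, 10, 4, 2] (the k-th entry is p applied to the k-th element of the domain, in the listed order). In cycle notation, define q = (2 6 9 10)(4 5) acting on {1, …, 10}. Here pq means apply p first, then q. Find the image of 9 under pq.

5

p(9) = 4, then q(4) = 5; composing gives (pq)(9) = 5.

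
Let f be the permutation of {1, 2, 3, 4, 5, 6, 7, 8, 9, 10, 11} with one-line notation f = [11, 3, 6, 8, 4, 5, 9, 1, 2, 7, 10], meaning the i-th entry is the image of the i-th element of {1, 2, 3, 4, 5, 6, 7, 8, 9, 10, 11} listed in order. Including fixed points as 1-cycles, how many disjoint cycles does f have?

The cycle decomposition is (1, 11, 10, 7, 9, 2, 3, 6, 5, 4, 8), which has 1 cycle (counting 1-cycles).

1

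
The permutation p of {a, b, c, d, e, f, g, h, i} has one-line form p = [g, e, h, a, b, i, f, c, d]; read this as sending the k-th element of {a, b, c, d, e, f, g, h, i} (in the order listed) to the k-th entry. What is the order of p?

Writing p as disjoint cycles, the cycle lengths are 5, 2, 2.
The order is lcm(5, 2, 2) = 10.

10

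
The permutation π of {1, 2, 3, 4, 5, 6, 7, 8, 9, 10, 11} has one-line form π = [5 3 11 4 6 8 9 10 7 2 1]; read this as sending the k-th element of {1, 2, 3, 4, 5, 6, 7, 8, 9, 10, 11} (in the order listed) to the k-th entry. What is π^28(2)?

Tracing 2 → 3 → … returns to 2 after 8 steps, so 2 lies in an 8-cycle (1, 5, 6, 8, 10, 2, 3, 11).
On an 8-cycle, π^8 is the identity, so π^28 = π^4 there (28 ≡ 4 mod 8).
Advancing 4 steps from 2: 2 → 3 → 11 → 1 → 5.

5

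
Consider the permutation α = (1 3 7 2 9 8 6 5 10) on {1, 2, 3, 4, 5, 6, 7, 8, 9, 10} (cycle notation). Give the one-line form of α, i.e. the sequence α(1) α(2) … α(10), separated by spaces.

Reading each image from the cycles: 1↦3, 2↦9, 3↦7, 4↦4, 5↦10, 6↦5, 7↦2, 8↦6, 9↦8, 10↦1.
So the one-line form is 3 9 7 4 10 5 2 6 8 1.

3 9 7 4 10 5 2 6 8 1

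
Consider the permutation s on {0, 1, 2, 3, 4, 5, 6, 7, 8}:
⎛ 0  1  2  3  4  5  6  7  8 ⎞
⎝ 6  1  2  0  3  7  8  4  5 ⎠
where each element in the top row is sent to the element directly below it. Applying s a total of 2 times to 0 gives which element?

8

Tracing 0 → 6 → … returns to 0 after 7 steps, so 0 lies in a 7-cycle (0, 6, 8, 5, 7, 4, 3).
Advancing 2 steps from 0: 0 → 6 → 8.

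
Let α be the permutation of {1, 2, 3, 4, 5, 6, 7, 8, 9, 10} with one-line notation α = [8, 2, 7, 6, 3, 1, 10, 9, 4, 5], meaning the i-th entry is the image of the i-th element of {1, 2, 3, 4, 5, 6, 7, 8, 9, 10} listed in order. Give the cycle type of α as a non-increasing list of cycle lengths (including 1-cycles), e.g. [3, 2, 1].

The disjoint cycles are (1 8 9 4 6)(2)(3 7 10 5), with lengths 5, 4, 1 in non-increasing order.

[5, 4, 1]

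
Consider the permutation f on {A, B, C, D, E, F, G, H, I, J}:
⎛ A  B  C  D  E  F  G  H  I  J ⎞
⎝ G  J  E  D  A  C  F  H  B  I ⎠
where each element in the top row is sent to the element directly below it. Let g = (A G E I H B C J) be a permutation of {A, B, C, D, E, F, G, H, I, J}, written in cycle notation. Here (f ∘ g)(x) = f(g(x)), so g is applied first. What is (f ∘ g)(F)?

C

g(F) = F, then f(F) = C; composing gives (f ∘ g)(F) = C.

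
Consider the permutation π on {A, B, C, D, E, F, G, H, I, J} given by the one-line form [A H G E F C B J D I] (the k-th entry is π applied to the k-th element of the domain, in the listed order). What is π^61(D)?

Tracing D → E → … returns to D after 9 steps, so D lies in a 9-cycle (B H J I D E F C G).
On a 9-cycle, π^9 is the identity, so π^61 = π^7 there (61 ≡ 7 mod 9).
Advancing 7 steps from D: D → E → F → C → G → B → H → J.

J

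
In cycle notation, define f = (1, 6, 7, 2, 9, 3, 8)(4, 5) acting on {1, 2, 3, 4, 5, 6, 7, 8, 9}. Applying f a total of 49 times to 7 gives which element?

7 lies in the 7-cycle (1, 6, 7, 2, 9, 3, 8).
On a 7-cycle, f^7 is the identity, so f^49 = f^0 there (49 ≡ 0 mod 7).
So f^49(7) = 7.

7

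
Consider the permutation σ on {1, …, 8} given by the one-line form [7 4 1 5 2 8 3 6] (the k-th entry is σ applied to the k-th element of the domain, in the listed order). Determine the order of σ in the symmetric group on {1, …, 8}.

6

The disjoint-cycle form of σ has cycle lengths 3, 3, 2.
The order of σ is the least common multiple of its cycle lengths: lcm(3, 3, 2) = 6.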